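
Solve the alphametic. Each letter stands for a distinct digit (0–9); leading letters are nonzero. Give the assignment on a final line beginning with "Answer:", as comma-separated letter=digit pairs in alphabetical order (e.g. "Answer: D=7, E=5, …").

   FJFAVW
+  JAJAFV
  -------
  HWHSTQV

Step 1. [H] H is the leading digit of a 7-digit sum of two 6-digit numbers; the final carry is exactly 1. So H=1.
Step 2. [col 1: W + V ≡ V (mod 10)] in column 1 we have W+V≡V with carry-in 0; given nothing yet and digits 1 already taken and all letters distinct, that pins W to 0 ⇒ W=0.
Step 3. [col 1: W + V ≡ V (mod 10)] V=3 is one option consistent with column 1 (W + V ≡ V (mod 10), carry-in 0) — take it, so V=3.
Step 4. [col 2: V + F ≡ Q (mod 10)] Q=5 is one option consistent with column 2 (V + F ≡ Q (mod 10), carry-in 0) — take it. So Q=5.
Step 5. [col 2: V + F ≡ Q (mod 10)] from column 2 (V=3, Q=5, carry-in 0, digits 0,1,3,5 already taken and all letters distinct): F must equal 2. So F=2.
Step 6. [col 3: A + A ≡ T (mod 10)] several values work for A in column 3 (A + A ≡ T (mod 10), carry-in 0); try A=4 ⇒ A=4.
Step 7. [col 3: A + A ≡ T (mod 10)] from column 3 (A=4, carry-in 0, digits 0,1,2,3,4,5 already taken and all letters distinct): T must equal 8. So T=8.
Step 8. [col 4: F + J ≡ S (mod 10)] column 4: given F=2, carry-in 0, and digits 0,1,2,3,4,5,8 already taken and all letters distinct, F+J≡S (mod 10) forces S=9 ⇒ S=9.
Step 9. [col 4: F + J ≡ S (mod 10)] from column 4 (F=2, S=9, carry-in 0, digits 0,1,2,3,4,5,8,9 already taken and all letters distinct): J must equal 7 ⇒ J=7.

Answer: A=4, F=2, H=1, J=7, Q=5, S=9, T=8, V=3, W=0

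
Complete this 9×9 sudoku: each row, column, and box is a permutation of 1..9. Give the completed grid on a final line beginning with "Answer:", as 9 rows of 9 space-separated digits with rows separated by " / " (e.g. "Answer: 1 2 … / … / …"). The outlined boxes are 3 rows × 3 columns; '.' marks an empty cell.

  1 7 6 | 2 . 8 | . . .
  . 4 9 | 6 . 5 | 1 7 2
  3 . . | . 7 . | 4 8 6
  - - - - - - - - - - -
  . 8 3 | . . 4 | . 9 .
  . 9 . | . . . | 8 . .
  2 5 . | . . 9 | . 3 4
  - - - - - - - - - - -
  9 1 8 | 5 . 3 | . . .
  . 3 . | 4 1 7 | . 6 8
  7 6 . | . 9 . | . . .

Step 1. [r5c6∈{1,2,6}] col 6 places 6 nowhere but r5c6, so r5c6=6.
Step 2. [r9c3∈{2,4,5}] r9c3 is the only open cell in box 7 admitting 4. So r9c3=4.
Step 3. [r1c8∈{5}] r1c8 is down to just 5. So r1c8=5.
Step 4. [r7c9∈{7}] r7c9 is down to just 7 ⇒ r7c9=7.
Step 5. [r7c7∈{2}] r7c7 has the single candidate 2, so r7c7=2.
Step 6. [r5c4∈{1,3,7}] col 4 places 3 nowhere but r5c4 ⇒ r5c4=3.
Step 7. [r9c8∈{1}] r9c8's peers cover all but 1, so r9c8=1.
Step 8. [r6c7∈{6,7}] r6c7 is the only open cell in row 6 admitting 6. So r6c7=6.
Step 9. [r3c3∈{2,5}] r3c3 is the only open cell in row 3 admitting 5, so r3c3=5.
Step 10. [r4c5∈{2,5}] r4c5 is the only open cell in row 4 admitting 2, so r4c5=2.
Step 11. [r4c7∈{5,7}] r4c7 is the only open cell in col 7 admitting 7. So r4c7=7.
Step 12. [r6c4∈{1,7,8}] in col 4, 7 fits only at r6c4, so r6c4=7.
Step 13. [r4c9∈{1,5}] in row 4, 5 fits only at r4c9, so r4c9=5.
Step 14. [r1c9∈{3,9}] in col 9, 9 fits only at r1c9 ⇒ r1c9=9.
Step 15. [r9c7∈{3,5}] across row 9, 5 lands solely at r9c7, so r9c7=5.
Step 16. [r6c3∈{1}] r6c3 has the single candidate 1, so r6c3=1.
Step 17. [r3c4∈{1,9}] row 3 places 9 nowhere but r3c4, so r3c4=9.
Step 18. [r1c5∈{3,4}] in row 1, 4 fits only at r1c5 ⇒ r1c5=4.
Step 19. [r5c5∈{5}] r5c5 has the single candidate 5. So r5c5=5.
Step 20. [r3c6∈{1}] r3c6 has the single candidate 1. So r3c6=1.
Step 21. [r5c8∈{2}] only 2 remains possible at r5c8 ⇒ r5c8=2.
Step 22. [r2c5∈{3}] r2c5 is down to just 3, so r2c5=3.
Step 23. [r5c9∈{1}] nothing but 1 survives at r5c9 ⇒ r5c9=1.
Step 24. [r2c1∈{8}] r2c1's peers cover all but 8 ⇒ r2c1=8.
Step 25. [r3c2∈{2}] r3c2 is down to just 2. So r3c2=2.
Step 26. [r8c1∈{5}] r8c1 has the single candidate 5, so r8c1=5.
Step 27. [r9c9∈{3}] r9c9 has the single candidate 3 ⇒ r9c9=3.
Step 28. [r7c8∈{4}] r7c8 has the single candidate 4. So r7c8=4.
Step 29. [r6c5∈{8}] r6c5 is down to just 8. So r6c5=8.
Step 30. [r1c7∈{3}] only 3 remains possible at r1c7, so r1c7=3.
Step 31. [r5c1∈{4}] r5c1 is down to just 4 ⇒ r5c1=4.
Step 32. [r5c3∈{7}] nothing but 7 survives at r5c3. So r5c3=7.
Step 33. [r4c1∈{6}] only 6 remains possible at r4c1, so r4c1=6.
Step 34. [r9c4∈{8}] r9c4 has the single candidate 8 ⇒ r9c4=8.
Step 35. [r9c6∈{2}] r9c6 is down to just 2, so r9c6=2.
Step 36. [r8c7∈{9}] only 9 remains possible at r8c7, so r8c7=9.
Step 37. [r8c3∈{2}] r8c3 has the single candidate 2 ⇒ r8c3=2.
Step 38. [r7c5∈{6}] r7c5 has the single candidate 6, so r7c5=6.
Step 39. [r4c4∈{1}] r4c4's peers cover all but 1. So r4c4=1.

Answer: 1 7 6 2 4 8 3 5 9 / 8 4 9 6 3 5 1 7 2 / 3 2 5 9 7 1 4 8 6 / 6 8 3 1 2 4 7 9 5 / 4 9 7 3 5 6 8 2 1 / 2 5 1 7 8 9 6 3 4 / 9 1 8 5 6 3 2 4 7 / 5 3 2 4 1 7 9 6 8 / 7 6 4 8 9 2 5 1 3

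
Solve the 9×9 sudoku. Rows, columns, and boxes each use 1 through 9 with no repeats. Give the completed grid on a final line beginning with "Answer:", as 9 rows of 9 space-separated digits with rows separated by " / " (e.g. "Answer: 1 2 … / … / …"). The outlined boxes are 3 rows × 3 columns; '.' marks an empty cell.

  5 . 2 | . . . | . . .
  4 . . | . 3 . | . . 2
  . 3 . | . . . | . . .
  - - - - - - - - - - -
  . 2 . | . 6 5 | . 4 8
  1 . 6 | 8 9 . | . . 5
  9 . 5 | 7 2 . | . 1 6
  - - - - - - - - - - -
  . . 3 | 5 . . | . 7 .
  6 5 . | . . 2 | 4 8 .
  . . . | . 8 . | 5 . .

Step 1. [r9c3∈{1,4,7,9}] 4 has one home in col 3: r9c3. So r9c3=4.
Step 2. [r4c7∈{3,7,9}] across row 4, 9 lands solely at r4c7, so r4c7=9.
Step 3. [r5c7∈{2,3,7}] r5c7 is the only open cell in box 6 admitting 7, so r5c7=7.
Step 4. [r4c4∈{1,3}] r4c4 is the only open cell in row 4 admitting 1, so r4c4=1.
Step 5. [r6c2∈{4,8}] row 6 places 8 nowhere but r6c2, so r6c2=8.
Step 6. [r6c6∈{3,4}] in row 6, 4 fits only at r6c6 ⇒ r6c6=4.
Step 7. [r7c7∈{1,2,6}] in col 7, 2 fits only at r7c7 ⇒ r7c7=2.
Step 8. [r7c6∈{1,6,9}] across row 7, 6 lands solely at r7c6 ⇒ r7c6=6.
Step 9. [r9c8∈{3,6,9}] row 9 places 6 nowhere but r9c8, so r9c8=6.
Step 10. [r4c3∈{7}] nothing but 7 survives at r4c3. So r4c3=7.
Step 11. [r8c5∈{1,7}] 7 has one home in row 8: r8c5, so r8c5=7.
Step 12. [r3c4∈{2,4,6,9}] r3c4 is the only open cell in row 3 admitting 2. So r3c4=2.
Step 13. [r1c4∈{4,6,9}] col 4 places 4 nowhere but r1c4 ⇒ r1c4=4.
Step 14. [r1c5∈{1}] r1c5 has the single candidate 1, so r1c5=1.
Step 15. [r9c6∈{1,3,9}] r9c6 is the only open cell in col 6 admitting 1 ⇒ r9c6=1.
Step 16. [r3c7∈{1,6,8}] in row 3, 6 fits only at r3c7 ⇒ r3c7=6.
Step 17. [r2c7∈{1,8}] r2c7 is the only open cell in col 7 admitting 1 ⇒ r2c7=1.
Step 18. [r1c2∈{6,7,9}] in row 1, 6 fits only at r1c2 ⇒ r1c2=6.
Step 19. [r3c3∈{1,8,9}] row 3 places 1 nowhere but r3c3, so r3c3=1.
Step 20. [r8c3∈{9}] r8c3 is down to just 9. So r8c3=9.
Step 21. [r2c2∈{7,9}] col 2 places 9 nowhere but r2c2. So r2c2=9.
Step 22. [r7c9∈{1,9}] 9 has one home in row 7: r7c9. So r7c9=9.
Step 23. [r3c1∈{7,8}] 7 has one home in box 1: r3c1. So r3c1=7.
Step 24. [r9c9∈{3}] only 3 remains possible at r9c9. So r9c9=3.
Step 25. [r3c6∈{8,9}] r3c6 is the only open cell in row 3 admitting 8, so r3c6=8.
Step 26. [r6c7∈{3}] r6c7 is down to just 3 ⇒ r6c7=3.
Step 27. [r1c6∈{7,9}] in col 6, 9 fits only at r1c6, so r1c6=9.
Step 28. [r3c8∈{5,9}] row 3 places 9 nowhere but r3c8. So r3c8=9.
Step 29. [r7c2∈{1}] r7c2's peers cover all but 1 ⇒ r7c2=1.
Step 30. [r2c4∈{6}] r2c4's peers cover all but 6 ⇒ r2c4=6.
Step 31. [r2c8∈{5}] only 5 remains possible at r2c8 ⇒ r2c8=5.
Step 32. [r3c9∈{4}] only 4 remains possible at r3c9 ⇒ r3c9=4.
Step 33. [r1c9∈{7}] r1c9's peers cover all but 7 ⇒ r1c9=7.
Step 34. [r8c9∈{1}] r8c9's peers cover all but 1, so r8c9=1.
Step 35. [r8c4∈{3}] nothing but 3 survives at r8c4. So r8c4=3.
Step 36. [r2c3∈{8}] only 8 remains possible at r2c3. So r2c3=8.
Step 37. [r1c7∈{8}] only 8 remains possible at r1c7 ⇒ r1c7=8.
Step 38. [r3c5∈{5}] r3c5's peers cover all but 5 ⇒ r3c5=5.
Step 39. [r7c1∈{8}] only 8 remains possible at r7c1, so r7c1=8.
Step 40. [r9c2∈{7}] r9c2 has the single candidate 7, so r9c2=7.
Step 41. [r9c1∈{2}] r9c1's peers cover all but 2. So r9c1=2.
Step 42. [r9c4∈{9}] r9c4's peers cover all but 9 ⇒ r9c4=9.
Step 43. [r5c8∈{2}] r5c8 is down to just 2 ⇒ r5c8=2.
Step 44. [r2c6∈{7}] r2c6 is down to just 7. So r2c6=7.
Step 45. [r7c5∈{4}] r7c5 has the single candidate 4 ⇒ r7c5=4.
Step 46. [r1c8∈{3}] only 3 remains possible at r1c8, so r1c8=3.
Step 47. [r4c1∈{3}] r4c1 is down to just 3. So r4c1=3.
Step 48. [r5c6∈{3}] only 3 remains possible at r5c6. So r5c6=3.
Step 49. [r5c2∈{4}] only 4 remains possible at r5c2. So r5c2=4.

Answer: 5 6 2 4 1 9 8 3 7 / 4 9 8 6 3 7 1 5 2 / 7 3 1 2 5 8 6 9 4 / 3 2 7 1 6 5 9 4 8 / 1 4 6 8 9 3 7 2 5 / 9 8 5 7 2 4 3 1 6 / 8 1 3 5 4 6 2 7 9 / 6 5 9 3 7 2 4 8 1 / 2 7 4 9 8 1 5 6 3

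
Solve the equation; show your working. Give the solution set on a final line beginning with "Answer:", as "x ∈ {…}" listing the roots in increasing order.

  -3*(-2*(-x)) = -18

Step 1. [-3*(-2*(-x)) = -18] divide by the outer -3, so div: -2*(-x) = 6.
Step 2. [-2*(-x) = 6] -2 out front; divide by -2, so div: -x = -3.
Step 3. [-x = -3] leading − — multiply by −1 ⇒ neg: x = 3.

Answer: x ∈ {3}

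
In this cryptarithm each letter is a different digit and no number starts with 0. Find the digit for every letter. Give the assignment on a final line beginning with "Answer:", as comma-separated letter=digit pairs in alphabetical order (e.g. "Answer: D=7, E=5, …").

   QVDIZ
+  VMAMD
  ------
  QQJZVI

Step 1. [col 1: Z + D ≡ I (mod 10)] Z=6 is one option consistent with column 1 (Z + D ≡ I (mod 10), carry-in 0) — take it ⇒ Z=6.
Step 2. [col 1: Z + D ≡ I (mod 10)] no forcing yet in column 1 (carry-in 0); D=4 is free and consistent — try it, so D=4.
Step 3. [Q] adding two 5-digit numbers gives at most 5+1 digits, and here it does — Q is that final carry and must be 1 ⇒ Q=1.
Step 4. [col 1: Z + D ≡ I (mod 10)] in column 1 we have Z+D≡I with carry-in 0; given Z=6, D=4 and digits 1,4,6 already taken and all letters distinct, that pins I to 0, so I=0.
Step 5. [col 2: I + M ≡ V (mod 10)] several values work for M in column 2 (I + M ≡ V (mod 10), carry-in 1); try M=8 ⇒ M=8.
Step 6. [col 2: I + M ≡ V (mod 10)] in column 2 we have I+M≡V with carry-in 1; given I=0, M=8 and digits 0,1,4,6,8 already taken and all letters distinct, that pins V to 9 ⇒ V=9.
Step 7. [col 3: D + A ≡ Z (mod 10)] from column 3 (D=4, Z=6, carry-in 0, digits 0,1,4,6,8,9 already taken and all letters distinct): A must equal 2. So A=2.
Step 8. [col 4: V + M ≡ J (mod 10)] from column 4 (V=9, M=8, carry-in 0, digits 0,1,2,4,6,8,9 already taken and all letters distinct): J must equal 7, so J=7.

Answer: A=2, D=4, I=0, J=7, M=8, Q=1, V=9, Z=6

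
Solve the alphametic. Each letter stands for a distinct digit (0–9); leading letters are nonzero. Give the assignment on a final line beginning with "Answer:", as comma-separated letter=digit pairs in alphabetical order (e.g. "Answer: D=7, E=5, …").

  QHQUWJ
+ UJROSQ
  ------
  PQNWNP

Step 1. [col 1: J + Q ≡ P (mod 10)] no forcing yet in column 1 (carry-in 0); P=6 is free and consistent — try it ⇒ P=6.
Step 2. [col 1: J + Q ≡ P (mod 10)] several values work for Q in column 1 (J + Q ≡ P (mod 10), carry-in 0); try Q=2, so Q=2.
Step 3. [col 1: J + Q ≡ P (mod 10)] in column 1 we have J+Q≡P with carry-in 0; given Q=2, P=6 and digits 2,6 already taken and all letters distinct, that pins J to 4 ⇒ J=4.
Step 4. [col 2: W + S ≡ N (mod 10)] column 2 (W + S ≡ N (mod 10), carry-in 0) doesn't pin W yet; pick W=9 and continue ⇒ W=9.
Step 5. [col 2: W + S ≡ N (mod 10)] several values work for N in column 2 (W + S ≡ N (mod 10), carry-in 0); try N=0. So N=0.
Step 6. [col 2: W + S ≡ N (mod 10)] column 2 reads W+S+carry(0)=N with W=9, N=0; with digits 0,2,4,6,9 already taken and all letters distinct, the only value for S is 1 ⇒ S=1.
Step 7. [col 3: U + O ≡ W (mod 10)] several values work for U in column 3 (U + O ≡ W (mod 10), carry-in 1); try U=3 ⇒ U=3.
Step 8. [col 3: U + O ≡ W (mod 10)] column 3: given U=3, W=9, carry-in 1, and digits 0,1,2,3,4,6,9 already taken and all letters distinct, U+O≡W (mod 10) forces O=5 ⇒ O=5.
Step 9. [col 4: Q + R ≡ N (mod 10)] column 4: given Q=2, N=0, carry-in 0, and digits 0,1,2,3,4,5,6,9 already taken and all letters distinct, Q+R≡N (mod 10) forces R=8. So R=8.
Step 10. [col 5: H + J ≡ Q (mod 10)] from column 5 (J=4, Q=2, carry-in 1, digits 0,1,2,3,4,5,6,8,9 already taken and all letters distinct): H must equal 7 ⇒ H=7.

Answer: H=7, J=4, N=0, O=5, P=6, Q=2, R=8, S=1, U=3, W=9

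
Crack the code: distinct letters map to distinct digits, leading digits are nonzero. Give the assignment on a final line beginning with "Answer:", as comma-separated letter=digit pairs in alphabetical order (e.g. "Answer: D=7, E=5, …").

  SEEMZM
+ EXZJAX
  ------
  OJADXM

Step 1. [col 1: M + X ≡ M (mod 10)] column 1: given nothing yet, carry-in 0, and all letters distinct, none taken yet, M+X≡M (mod 10) forces X=0, so X=0.
Step 2. [col 1: M + X ≡ M (mod 10)] no forcing yet in column 1 (carry-in 0); M=4 is free and consistent — try it ⇒ M=4.
Step 3. [col 2: Z + A ≡ X (mod 10)] column 2 (Z + A ≡ X (mod 10), carry-in 0) doesn't pin A yet; pick A=1 and continue, so A=1.
Step 4. [col 2: Z + A ≡ X (mod 10)] from column 2 (A=1, X=0, carry-in 0, digits 0,1,4 already taken and all letters distinct): Z must equal 9 ⇒ Z=9.
Step 5. [col 3: M + J ≡ D (mod 10)] column 3 (M + J ≡ D (mod 10), carry-in 1) doesn't pin D yet; pick D=8 and continue, so D=8.
Step 6. [col 3: M + J ≡ D (mod 10)] column 3 reads M+J+carry(1)=D with M=4, D=8; with digits 0,1,4,8,9 already taken and all letters distinct, the only value for J is 3. So J=3.
Step 7. [col 4: E + Z ≡ A (mod 10)] column 4 reads E+Z+carry(0)=A with Z=9, A=1; with digits 0,1,3,4,8,9 already taken and all letters distinct, the only value for E is 2. So E=2.
Step 8. [col 6: S + E ≡ O (mod 10)] from column 6 (E=2, carry-in 0, digits 0,1,2,3,4,8,9 already taken and all letters distinct): O must equal 7. So O=7.
Step 9. [col 6: S + E ≡ O (mod 10)] from column 6 (E=2, O=7, carry-in 0, digits 0,1,2,3,4,7,8,9 already taken and all letters distinct): S must equal 5 ⇒ S=5.

Answer: A=1, D=8, E=2, J=3, M=4, O=7, S=5, X=0, Z=9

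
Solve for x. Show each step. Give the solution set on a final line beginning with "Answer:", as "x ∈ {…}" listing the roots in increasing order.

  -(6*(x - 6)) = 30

Step 1. [-(6*(x - 6)) = 30] flip signs both sides ⇒ neg: 6*(x - 6) = -30.
Step 2. [6*(x - 6) = -30] 6 out front; divide by 6. So div: x - 6 = -5.
Step 3. [x - 6 = -5] peel the -6: add 6 from each side, so sub: x = 1.

Answer: x ∈ {1}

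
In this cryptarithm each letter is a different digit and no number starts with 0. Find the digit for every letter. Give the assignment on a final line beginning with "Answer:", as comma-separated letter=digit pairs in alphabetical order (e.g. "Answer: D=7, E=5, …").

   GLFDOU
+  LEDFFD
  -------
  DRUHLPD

Step 1. [col 1: U + D ≡ D (mod 10)] column 1: given nothing yet, carry-in 0, and all letters distinct, none taken yet, U+D≡D (mod 10) forces U=0 ⇒ U=0.
Step 2. [col 1: U + D ≡ D (mod 10)] several values work for D in column 1 (U + D ≡ D (mod 10), carry-in 0); try D=1, so D=1.
Step 3. [col 2: O + F ≡ P (mod 10)] no forcing yet in column 2 (carry-in 0); F=6 is free and consistent — try it ⇒ F=6.
Step 4. [col 2: O + F ≡ P (mod 10)] several values work for O in column 2 (O + F ≡ P (mod 10), carry-in 0); try O=9. So O=9.
Step 5. [col 2: O + F ≡ P (mod 10)] from column 2 (O=9, F=6, carry-in 0, digits 0,1,6,9 already taken and all letters distinct): P must equal 5. So P=5.
Step 6. [col 3: D + F ≡ L (mod 10)] column 3: given D=1, F=6, carry-in 1, and digits 0,1,5,6,9 already taken and all letters distinct, D+F≡L (mod 10) forces L=8. So L=8.
Step 7. [col 4: F + D ≡ H (mod 10)] from column 4 (F=6, D=1, carry-in 0, digits 0,1,5,6,8,9 already taken and all letters distinct): H must equal 7. So H=7.
Step 8. [col 5: L + E ≡ U (mod 10)] in column 5 we have L+E≡U with carry-in 0; given L=8, U=0 and digits 0,1,5,6,7,8,9 already taken and all letters distinct, that pins E to 2. So E=2.
Step 9. [col 6: G + L ≡ R (mod 10)] column 6 reads G+L+carry(1)=R with L=8; with digits 0,1,2,5,6,7,8,9 already taken and all letters distinct, the only value for G is 4. So G=4.
Step 10. [col 6: G + L ≡ R (mod 10)] from column 6 (G=4, L=8, carry-in 1, digits 0,1,2,4,5,6,7,8,9 already taken and all letters distinct): R must equal 3. So R=3.

Answer: D=1, E=2, F=6, G=4, H=7, L=8, O=9, P=5, R=3, U=0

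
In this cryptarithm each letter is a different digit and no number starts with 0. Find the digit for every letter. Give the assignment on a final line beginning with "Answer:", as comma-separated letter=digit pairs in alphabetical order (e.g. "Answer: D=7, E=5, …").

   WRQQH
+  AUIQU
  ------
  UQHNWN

Step 1. [col 1: H + U ≡ N (mod 10)] U=1 is one option consistent with column 1 (H + U ≡ N (mod 10), carry-in 0) — take it, so U=1.
Step 2. [col 1: H + U ≡ N (mod 10)] H=2 is one option consistent with column 1 (H + U ≡ N (mod 10), carry-in 0) — take it. So H=2.
Step 3. [col 1: H + U ≡ N (mod 10)] in column 1 we have H+U≡N with carry-in 0; given H=2, U=1 and digits 1,2 already taken and all letters distinct, that pins N to 3. So N=3.
Step 4. [col 2: Q + Q ≡ W (mod 10)] no forcing yet in column 2 (carry-in 0); W=8 is free and consistent — try it ⇒ W=8.
Step 5. [col 2: Q + Q ≡ W (mod 10)] column 2 (Q + Q ≡ W (mod 10), carry-in 0) doesn't pin Q yet; pick Q=4 and continue ⇒ Q=4.
Step 6. [col 3: Q + I ≡ N (mod 10)] column 3 reads Q+I+carry(0)=N with Q=4, N=3; with digits 1,2,3,4,8 already taken and all letters distinct, the only value for I is 9, so I=9.
Step 7. [col 4: R + U ≡ H (mod 10)] column 4 reads R+U+carry(1)=H with U=1, H=2; with digits 1,2,3,4,8,9 already taken and all letters distinct, the only value for R is 0, so R=0.
Step 8. [col 5: W + A ≡ Q (mod 10)] in column 5 we have W+A≡Q with carry-in 0; given W=8, Q=4 and digits 0,1,2,3,4,8,9 already taken and all letters distinct, that pins A to 6. So A=6.

Answer: A=6, H=2, I=9, N=3, Q=4, R=0, U=1, W=8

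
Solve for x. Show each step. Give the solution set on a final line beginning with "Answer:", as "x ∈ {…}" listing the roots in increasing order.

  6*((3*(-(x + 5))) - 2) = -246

Step 1. [6*((3*(-(x + 5))) - 2) = -246] divide by the outer 6. So div: (3*(-(x + 5))) - 2 = -41.
Step 2. [(3*(-(x + 5))) - 2 = -41] add 2: x sits inside (… - 2) ⇒ sub: 3*(-(x + 5)) = -39.
Step 3. [3*(-(x + 5)) = -39] LHS = 3·(…); ÷3 both sides. So div: -(x + 5) = -13.
Step 4. [-(x + 5) = -13] leading − — multiply by −1, so neg: x + 5 = 13.
Step 5. [x + 5 = 13] +5 is outermost — subtract 5 both sides ⇒ sub: x = 8.

Answer: x ∈ {8}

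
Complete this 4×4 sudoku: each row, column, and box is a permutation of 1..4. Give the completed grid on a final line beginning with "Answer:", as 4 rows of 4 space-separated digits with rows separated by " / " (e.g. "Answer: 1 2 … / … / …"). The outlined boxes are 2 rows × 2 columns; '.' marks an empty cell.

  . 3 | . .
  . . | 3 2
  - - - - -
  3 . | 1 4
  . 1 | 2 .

Step 1. [r2c1∈{1,4}] 1 has one home in row 2: r2c1 ⇒ r2c1=1.
Step 2. [r4c1∈{4}] only 4 remains possible at r4c1. So r4c1=4.
Step 3. [r4c4∈{3}] only 3 remains possible at r4c4. So r4c4=3.
Step 4. [r1c3∈{4}] r1c3 is down to just 4, so r1c3=4.
Step 5. [r1c1∈{2}] only 2 remains possible at r1c1 ⇒ r1c1=2.
Step 6. [r3c2∈{2}] r3c2 is down to just 2. So r3c2=2.
Step 7. [r2c2∈{4}] nothing but 4 survives at r2c2 ⇒ r2c2=4.
Step 8. [r1c4∈{1}] r1c4's peers cover all but 1. So r1c4=1.

Answer: 2 3 4 1 / 1 4 3 2 / 3 2 1 4 / 4 1 2 3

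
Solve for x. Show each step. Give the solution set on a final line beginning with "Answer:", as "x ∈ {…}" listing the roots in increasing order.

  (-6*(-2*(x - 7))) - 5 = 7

Step 1. [(-6*(-2*(x - 7))) - 5 = 7] add 5: x sits inside (… - 5). So sub: -6*(-2*(x - 7)) = 12.
Step 2. [-6*(-2*(x - 7)) = 12] -6·(inner) — divide through by -6, so div: -2*(x - 7) = -2.
Step 3. [-2*(x - 7) = -2] -2·(inner) — divide through by -2 ⇒ div: x - 7 = 1.
Step 4. [x - 7 = 1] the outer -7 inverts by adding 7 ⇒ sub: x = 8.

Answer: x ∈ {8}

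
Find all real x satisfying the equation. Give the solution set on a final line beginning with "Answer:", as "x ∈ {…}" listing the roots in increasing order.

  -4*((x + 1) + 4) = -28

Step 1. [-4*((x + 1) + 4) = -28] LHS = -4·(…); ÷-4 both sides, so div: (x + 1) + 4 = 7.
Step 2. [(x + 1) + 4 = 7] +4 is outermost — subtract 4 both sides. So sub: x + 1 = 3.
Step 3. [x + 1 = 3] peel the +1: subtract 1 from each side, so sub: x = 2.

Answer: x ∈ {2}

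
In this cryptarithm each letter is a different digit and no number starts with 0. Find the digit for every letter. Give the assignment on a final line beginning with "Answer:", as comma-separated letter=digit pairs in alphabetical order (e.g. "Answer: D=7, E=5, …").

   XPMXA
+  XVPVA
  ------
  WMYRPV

Step 1. [col 1: A + A ≡ V (mod 10)] several values work for A in column 1 (A + A ≡ V (mod 10), carry-in 0); try A=5. So A=5.
Step 2. [col 1: A + A ≡ V (mod 10)] from column 1 (A=5, carry-in 0, digits 5 already taken and all letters distinct): V must equal 0, so V=0.
Step 3. [col 2: X + V ≡ P (mod 10)] P=8 is one option consistent with column 2 (X + V ≡ P (mod 10), carry-in 1) — take it, so P=8.
Step 4. [col 2: X + V ≡ P (mod 10)] in column 2 we have X+V≡P with carry-in 1; given V=0, P=8 and digits 0,5,8 already taken and all letters distinct, that pins X to 7 ⇒ X=7.
Step 5. [col 3: M + P ≡ R (mod 10)] column 3 (M + P ≡ R (mod 10), carry-in 0) doesn't pin R yet; pick R=2 and continue ⇒ R=2.
Step 6. [W] W is the leading digit of a 6-digit sum of two 5-digit numbers; the final carry is exactly 1, so W=1.
Step 7. [col 3: M + P ≡ R (mod 10)] from column 3 (P=8, R=2, carry-in 0, digits 0,1,2,5,7,8 already taken and all letters distinct): M must equal 4 ⇒ M=4.
Step 8. [col 4: P + V ≡ Y (mod 10)] column 4 reads P+V+carry(1)=Y with P=8, V=0; with digits 0,1,2,4,5,7,8 already taken and all letters distinct, the only value for Y is 9 ⇒ Y=9.

Answer: A=5, M=4, P=8, R=2, V=0, W=1, X=7, Y=9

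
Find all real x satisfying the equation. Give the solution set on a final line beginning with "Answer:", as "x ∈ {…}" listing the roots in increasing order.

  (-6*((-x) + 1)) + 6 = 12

Step 1. [(-6*((-x) + 1)) + 6 = 12] -6 divides every term; factor it out ⇒ factor: ((-x) + 1) - 1 = -2.
Step 2. [((-x) + 1) - 1 = -2] 1 comes off first (add 1), so sub: (-x) + 1 = -1.
Step 3. [(-x) + 1 = -1] 1 comes off first (subtract 1). So sub: -x = -2.
Step 4. [-x = -2] flip signs both sides, so neg: x = 2.

Answer: x ∈ {2}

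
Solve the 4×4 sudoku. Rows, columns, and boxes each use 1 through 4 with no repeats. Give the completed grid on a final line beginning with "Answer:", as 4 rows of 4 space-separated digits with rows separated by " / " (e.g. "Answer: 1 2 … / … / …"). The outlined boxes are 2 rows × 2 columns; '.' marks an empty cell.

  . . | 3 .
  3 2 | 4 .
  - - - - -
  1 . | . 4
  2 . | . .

Step 1. [r2c4∈{1}] r2c4's peers cover all but 1. So r2c4=1.
Step 2. [r4c2∈{3,4}] row 4 places 4 nowhere but r4c2 ⇒ r4c2=4.
Step 3. [r3c2∈{3}] r3c2's peers cover all but 3, so r3c2=3.
Step 4. [r3c3∈{2}] only 2 remains possible at r3c3, so r3c3=2.
Step 5. [r1c1∈{4}] r1c1 is down to just 4 ⇒ r1c1=4.
Step 6. [r1c2∈{1}] r1c2's peers cover all but 1 ⇒ r1c2=1.
Step 7. [r1c4∈{2}] r1c4's peers cover all but 2. So r1c4=2.
Step 8. [r4c4∈{3}] r4c4 is down to just 3. So r4c4=3.
Step 9. [r4c3∈{1}] only 1 remains possible at r4c3 ⇒ r4c3=1.

Answer: 4 1 3 2 / 3 2 4 1 / 1 3 2 4 / 2 4 1 3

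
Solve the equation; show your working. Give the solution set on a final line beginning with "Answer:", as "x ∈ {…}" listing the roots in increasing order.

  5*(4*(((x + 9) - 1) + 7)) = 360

Step 1. [5*(4*(((x + 9) - 1) + 7)) = 360] 5·(inner) — divide through by 5. So div: 4*(((x + 9) - 1) + 7) = 72.
Step 2. [4*(((x + 9) - 1) + 7) = 72] leading coefficient 4: divide by 4 ⇒ div: ((x + 9) - 1) + 7 = 18.
Step 3. [((x + 9) - 1) + 7 = 18] +7 is outermost — subtract 7 both sides. So sub: (x + 9) - 1 = 11.
Step 4. [(x + 9) - 1 = 11] peel the -1: add 1 from each side, so sub: x + 9 = 12.
Step 5. [x + 9 = 12] the outer +9 inverts by subtracting 9, so sub: x = 3.

Answer: x ∈ {3}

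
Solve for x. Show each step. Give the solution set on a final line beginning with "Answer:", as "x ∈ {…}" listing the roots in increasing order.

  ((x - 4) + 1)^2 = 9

Step 1. [((x - 4) + 1)^2 = 9] LHS squared, RHS 9 ≥ 0: apply √ (±), so sqrt: (x - 4) + 1 = 3 or -3.
Step 2. [(x - 4) + 1 = 3 or -3] the outer +1 inverts by subtracting 1. So sub: x - 4 = 2 or -4.
Step 3. [x - 4 = 2 or -4] peel the -4: add 4 from each side. So sub: x = 6 or 0.

Answer: x ∈ {0, 6}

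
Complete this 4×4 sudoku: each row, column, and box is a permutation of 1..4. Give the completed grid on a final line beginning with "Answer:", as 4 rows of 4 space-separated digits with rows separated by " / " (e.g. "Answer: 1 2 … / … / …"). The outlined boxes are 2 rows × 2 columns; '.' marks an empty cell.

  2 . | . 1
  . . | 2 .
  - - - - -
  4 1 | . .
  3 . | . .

Step 1. [r3c4∈{2,3}] r3c4 is the only open cell in row 3 admitting 2, so r3c4=2.
Step 2. [r2c4∈{3,4}] across col 4, 3 lands solely at r2c4, so r2c4=3.
Step 3. [r1c3∈{4}] r1c3's peers cover all but 4 ⇒ r1c3=4.
Step 4. [r2c1∈{1}] r2c1 has the single candidate 1 ⇒ r2c1=1.
Step 5. [r4c4∈{4}] r4c4's peers cover all but 4 ⇒ r4c4=4.
Step 6. [r2c2∈{4}] r2c2 is down to just 4. So r2c2=4.
Step 7. [r1c2∈{3}] only 3 remains possible at r1c2, so r1c2=3.
Step 8. [r4c2∈{2}] only 2 remains possible at r4c2. So r4c2=2.
Step 9. [r3c3∈{3}] r3c3 has the single candidate 3 ⇒ r3c3=3.
Step 10. [r4c3∈{1}] r4c3's peers cover all but 1, so r4c3=1.

Answer: 2 3 4 1 / 1 4 2 3 / 4 1 3 2 / 3 2 1 4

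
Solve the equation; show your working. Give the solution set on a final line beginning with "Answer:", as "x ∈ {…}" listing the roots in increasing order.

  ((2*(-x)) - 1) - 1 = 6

Step 1. [((2*(-x)) - 1) - 1 = 6] 1 comes off first (add 1) ⇒ sub: (2*(-x)) - 1 = 7.
Step 2. [(2*(-x)) - 1 = 7] add 1: x sits inside (… - 1) ⇒ sub: 2*(-x) = 8.
Step 3. [2*(-x) = 8] LHS = 2·(…); ÷2 both sides. So div: -x = 4.
Step 4. [-x = 4] leading − — multiply by −1 ⇒ neg: x = -4.

Answer: x ∈ {-4}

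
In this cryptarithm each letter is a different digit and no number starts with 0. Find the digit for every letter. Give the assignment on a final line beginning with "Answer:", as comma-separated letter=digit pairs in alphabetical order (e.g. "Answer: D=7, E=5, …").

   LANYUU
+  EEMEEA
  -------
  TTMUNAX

Step 1. [col 1: U + A ≡ X (mod 10)] column 1 (U + A ≡ X (mod 10), carry-in 0) doesn't pin A yet; pick A=3 and continue. So A=3.
Step 2. [T] adding two 6-digit numbers gives at most 6+1 digits, and here it does — T is that final carry and must be 1. So T=1.
Step 3. [col 1: U + A ≡ X (mod 10)] column 1 (U + A ≡ X (mod 10), carry-in 0) doesn't pin U yet; pick U=7 and continue ⇒ U=7.
Step 4. [col 1: U + A ≡ X (mod 10)] from column 1 (U=7, A=3, carry-in 0, digits 1,3,7 already taken and all letters distinct): X must equal 0. So X=0.
Step 5. [col 2: U + E ≡ A (mod 10)] from column 2 (U=7, A=3, carry-in 1, digits 0,1,3,7 already taken and all letters distinct): E must equal 5. So E=5.
Step 6. [col 3: Y + E ≡ N (mod 10)] Y=2 is one option consistent with column 3 (Y + E ≡ N (mod 10), carry-in 1) — take it. So Y=2.
Step 7. [col 3: Y + E ≡ N (mod 10)] from column 3 (Y=2, E=5, carry-in 1, digits 0,1,2,3,5,7 already taken and all letters distinct): N must equal 8. So N=8.
Step 8. [col 4: N + M ≡ U (mod 10)] column 4: given N=8, U=7, carry-in 0, and digits 0,1,2,3,5,7,8 already taken and all letters distinct, N+M≡U (mod 10) forces M=9 ⇒ M=9.
Step 9. [col 6: L + E ≡ T (mod 10)] column 6: given E=5, T=1, carry-in 0, and digits 0,1,2,3,5,7,8,9 already taken and all letters distinct, L+E≡T (mod 10) forces L=6. So L=6.

Answer: A=3, E=5, L=6, M=9, N=8, T=1, U=7, X=0, Y=2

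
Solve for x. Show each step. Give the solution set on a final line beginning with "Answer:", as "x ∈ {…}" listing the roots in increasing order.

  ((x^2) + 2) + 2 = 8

Step 1. [((x^2) + 2) + 2 = 8] subtract 2: x sits inside (… + 2) ⇒ sub: (x^2) + 2 = 6.
Step 2. [(x^2) + 2 = 6] the outer +2 inverts by subtracting 2, so sub: x^2 = 4.
Step 3. [x^2 = 4] √ both sides: 4 ≥ 0 gives two branches. So sqrt: x = 2 or -2.

Answer: x ∈ {-2, 2}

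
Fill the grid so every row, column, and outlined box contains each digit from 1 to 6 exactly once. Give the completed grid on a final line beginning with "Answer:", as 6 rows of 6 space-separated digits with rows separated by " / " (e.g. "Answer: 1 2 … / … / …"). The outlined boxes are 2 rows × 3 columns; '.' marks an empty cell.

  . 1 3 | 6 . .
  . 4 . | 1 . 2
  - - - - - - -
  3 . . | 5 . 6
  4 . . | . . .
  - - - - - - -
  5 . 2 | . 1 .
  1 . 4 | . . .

Step 1. [r6c5∈{2,3,5,6}] in col 5, 6 fits only at r6c5 ⇒ r6c5=6.
Step 2. [r6c2∈{3}] nothing but 3 survives at r6c2, so r6c2=3.
Step 3. [r4c2∈{2,5,6}] r4c2 is the only open cell in col 2 admitting 5 ⇒ r4c2=5.
Step 4. [r4c3∈{1,6}] across row 4, 6 lands solely at r4c3. So r4c3=6.
Step 5. [r5c4∈{3,4}] across col 4, 4 lands solely at r5c4, so r5c4=4.
Step 6. [r4c4∈{2,3}] 3 has one home in col 4: r4c4, so r4c4=3.
Step 7. [r3c5∈{2,4}] r3c5 is the only open cell in row 3 admitting 4 ⇒ r3c5=4.
Step 8. [r1c5∈{5}] r1c5's peers cover all but 5. So r1c5=5.
Step 9. [r2c5∈{3}] nothing but 3 survives at r2c5, so r2c5=3.
Step 10. [r1c6∈{4}] r1c6's peers cover all but 4, so r1c6=4.
Step 11. [r6c6∈{5}] r6c6 has the single candidate 5, so r6c6=5.
Step 12. [r2c1∈{6}] nothing but 6 survives at r2c1, so r2c1=6.
Step 13. [r4c5∈{2}] r4c5's peers cover all but 2 ⇒ r4c5=2.
Step 14. [r3c3∈{1}] r3c3 has the single candidate 1, so r3c3=1.
Step 15. [r1c1∈{2}] r1c1 is down to just 2 ⇒ r1c1=2.
Step 16. [r5c2∈{6}] r5c2 is down to just 6 ⇒ r5c2=6.
Step 17. [r5c6∈{3}] r5c6's peers cover all but 3 ⇒ r5c6=3.
Step 18. [r6c4∈{2}] r6c4 is down to just 2. So r6c4=2.
Step 19. [r3c2∈{2}] r3c2's peers cover all but 2. So r3c2=2.
Step 20. [r4c6∈{1}] only 1 remains possible at r4c6 ⇒ r4c6=1.
Step 21. [r2c3∈{5}] nothing but 5 survives at r2c3, so r2c3=5.

Answer: 2 1 3 6 5 4 / 6 4 5 1 3 2 / 3 2 1 5 4 6 / 4 5 6 3 2 1 / 5 6 2 4 1 3 / 1 3 4 2 6 5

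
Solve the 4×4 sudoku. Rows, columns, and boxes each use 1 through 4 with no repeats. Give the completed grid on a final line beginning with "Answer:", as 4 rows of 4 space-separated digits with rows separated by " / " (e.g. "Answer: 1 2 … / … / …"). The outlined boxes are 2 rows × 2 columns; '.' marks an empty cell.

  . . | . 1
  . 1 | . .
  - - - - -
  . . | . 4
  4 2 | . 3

Step 1. [r2c4∈{2}] nothing but 2 survives at r2c4. So r2c4=2.
Step 2. [r2c1∈{3}] r2c1 is down to just 3, so r2c1=3.
Step 3. [r3c1∈{1}] r3c1's peers cover all but 1. So r3c1=1.
Step 4. [r1c2∈{4}] r1c2 has the single candidate 4, so r1c2=4.
Step 5. [r4c3∈{1}] r4c3's peers cover all but 1 ⇒ r4c3=1.
Step 6. [r3c2∈{3}] r3c2's peers cover all but 3 ⇒ r3c2=3.
Step 7. [r1c3∈{3}] only 3 remains possible at r1c3. So r1c3=3.
Step 8. [r2c3∈{4}] r2c3's peers cover all but 4. So r2c3=4.
Step 9. [r1c1∈{2}] r1c1 has the single candidate 2 ⇒ r1c1=2.
Step 10. [r3c3∈{2}] r3c3 is down to just 2, so r3c3=2.

Answer: 2 4 3 1 / 3 1 4 2 / 1 3 2 4 / 4 2 1 3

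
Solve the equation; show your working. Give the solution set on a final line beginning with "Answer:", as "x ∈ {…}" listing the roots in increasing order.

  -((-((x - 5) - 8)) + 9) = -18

Step 1. [-((-((x - 5) - 8)) + 9) = -18] flip signs both sides, so neg: (-((x - 5) - 8)) + 9 = 18.
Step 2. [(-((x - 5) - 8)) + 9 = 18] subtract 9: x sits inside (… + 9), so sub: -((x - 5) - 8) = 9.
Step 3. [-((x - 5) - 8) = 9] flip signs both sides ⇒ neg: (x - 5) - 8 = -9.
Step 4. [(x - 5) - 8 = -9] -8 is outermost — add 8 both sides. So sub: x - 5 = -1.
Step 5. [x - 5 = -1] peel the -5: add 5 from each side, so sub: x = 4.

Answer: x ∈ {4}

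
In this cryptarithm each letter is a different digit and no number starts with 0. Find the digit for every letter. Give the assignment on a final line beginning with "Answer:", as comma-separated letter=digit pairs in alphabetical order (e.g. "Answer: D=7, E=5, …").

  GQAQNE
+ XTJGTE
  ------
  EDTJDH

Step 1. [col 1: E + E ≡ H (mod 10)] several values work for H in column 1 (E + E ≡ H (mod 10), carry-in 0); try H=8, so H=8.
Step 2. [col 1: E + E ≡ H (mod 10)] column 1 (E + E ≡ H (mod 10), carry-in 0) doesn't pin E yet; pick E=9 and continue. So E=9.
Step 3. [col 2: N + T ≡ D (mod 10)] no forcing yet in column 2 (carry-in 1); D=7 is free and consistent — try it. So D=7.
Step 4. [col 2: N + T ≡ D (mod 10)] several values work for N in column 2 (N + T ≡ D (mod 10), carry-in 1); try N=4. So N=4.
Step 5. [col 2: N + T ≡ D (mod 10)] column 2 reads N+T+carry(1)=D with N=4, D=7; with digits 4,7,8,9 already taken and all letters distinct, the only value for T is 2 ⇒ T=2.
Step 6. [col 3: Q + G ≡ J (mod 10)] no forcing yet in column 3 (carry-in 0); J=1 is free and consistent — try it ⇒ J=1.
Step 7. [col 3: Q + G ≡ J (mod 10)] column 3 (Q + G ≡ J (mod 10), carry-in 0) doesn't pin Q yet; pick Q=5 and continue, so Q=5.
Step 8. [col 3: Q + G ≡ J (mod 10)] in column 3 we have Q+G≡J with carry-in 0; given Q=5, J=1 and digits 1,2,4,5,7,8,9 already taken and all letters distinct, that pins G to 6. So G=6.
Step 9. [col 4: A + J ≡ T (mod 10)] column 4: given J=1, T=2, carry-in 1, and digits 1,2,4,5,6,7,8,9 already taken and all letters distinct, A+J≡T (mod 10) forces A=0, so A=0.
Step 10. [col 6: G + X ≡ E (mod 10)] column 6 reads G+X+carry(0)=E with G=6, E=9; with digits 0,1,2,4,5,6,7,8,9 already taken and all letters distinct, the only value for X is 3, so X=3.

Answer: A=0, D=7, E=9, G=6, H=8, J=1, N=4, Q=5, T=2, X=3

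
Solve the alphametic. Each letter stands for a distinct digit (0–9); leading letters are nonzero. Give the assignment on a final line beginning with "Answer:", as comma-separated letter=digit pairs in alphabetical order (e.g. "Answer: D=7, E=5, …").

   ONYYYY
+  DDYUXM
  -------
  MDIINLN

Step 1. [col 1: Y + M ≡ N (mod 10)] several values work for M in column 1 (Y + M ≡ N (mod 10), carry-in 0); try M=1, so M=1.
Step 2. [col 1: Y + M ≡ N (mod 10)] column 1 (Y + M ≡ N (mod 10), carry-in 0) doesn't pin N yet; pick N=8 and continue ⇒ N=8.
Step 3. [col 1: Y + M ≡ N (mod 10)] column 1: given M=1, N=8, carry-in 0, and digits 1,8 already taken and all letters distinct, Y+M≡N (mod 10) forces Y=7, so Y=7.
Step 4. [col 2: Y + X ≡ L (mod 10)] X=6 is one option consistent with column 2 (Y + X ≡ L (mod 10), carry-in 0) — take it ⇒ X=6.
Step 5. [col 2: Y + X ≡ L (mod 10)] in column 2 we have Y+X≡L with carry-in 0; given Y=7, X=6 and digits 1,6,7,8 already taken and all letters distinct, that pins L to 3 ⇒ L=3.
Step 6. [col 3: Y + U ≡ N (mod 10)] in column 3 we have Y+U≡N with carry-in 1; given Y=7, N=8 and digits 1,3,6,7,8 already taken and all letters distinct, that pins U to 0 ⇒ U=0.
Step 7. [col 4: Y + Y ≡ I (mod 10)] column 4 reads Y+Y+carry(0)=I with Y=7; with digits 0,1,3,6,7,8 already taken and all letters distinct, the only value for I is 4. So I=4.
Step 8. [col 5: N + D ≡ I (mod 10)] from column 5 (N=8, I=4, carry-in 1, digits 0,1,3,4,6,7,8 already taken and all letters distinct): D must equal 5 ⇒ D=5.
Step 9. [col 6: O + D ≡ D (mod 10)] from column 6 (D=5, carry-in 1, digits 0,1,3,4,5,6,7,8 already taken and all letters distinct): O must equal 9 ⇒ O=9.

Answer: D=5, I=4, L=3, M=1, N=8, O=9, U=0, X=6, Y=7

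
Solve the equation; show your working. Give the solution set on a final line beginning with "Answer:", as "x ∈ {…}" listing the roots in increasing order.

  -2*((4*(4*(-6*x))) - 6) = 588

Step 1. [-2*((4*(4*(-6*x))) - 6) = 588] LHS = -2·(…); ÷-2 both sides. So div: (4*(4*(-6*x))) - 6 = -294.
Step 2. [(4*(4*(-6*x))) - 6 = -294] -6 is outermost — add 6 both sides, so sub: 4*(4*(-6*x)) = -288.
Step 3. [4*(4*(-6*x)) = -288] leading coefficient 4: divide by 4 ⇒ div: 4*(-6*x) = -72.
Step 4. [4*(-6*x) = -72] 4·(inner) — divide through by 4. So div: -6*x = -18.
Step 5. [-6*x = -18] leading coefficient -6: divide by -6, so div: x = 3.

Answer: x ∈ {3}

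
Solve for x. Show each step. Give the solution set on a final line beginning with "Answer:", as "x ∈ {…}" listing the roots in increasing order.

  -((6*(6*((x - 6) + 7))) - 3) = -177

Step 1. [-((6*(6*((x - 6) + 7))) - 3) = -177] LHS negated; negate both sides, so neg: (6*(6*((x - 6) + 7))) - 3 = 177.
Step 2. [(6*(6*((x - 6) + 7))) - 3 = 177] 3 comes off first (add 3). So sub: 6*(6*((x - 6) + 7)) = 180.
Step 3. [6*(6*((x - 6) + 7)) = 180] divide by the outer 6. So div: 6*((x - 6) + 7) = 30.
Step 4. [6*((x - 6) + 7) = 30] leading coefficient 6: divide by 6 ⇒ div: (x - 6) + 7 = 5.
Step 5. [(x - 6) + 7 = 5] peel the +7: subtract 7 from each side ⇒ sub: x - 6 = -2.
Step 6. [x - 6 = -2] the outer -6 inverts by adding 6. So sub: x = 4.

Answer: x ∈ {4}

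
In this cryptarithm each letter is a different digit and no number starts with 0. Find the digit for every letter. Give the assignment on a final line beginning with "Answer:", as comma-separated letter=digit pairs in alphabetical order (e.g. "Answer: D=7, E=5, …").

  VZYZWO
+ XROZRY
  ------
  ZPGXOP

Step 1. [col 1: O + Y ≡ P (mod 10)] several values work for Y in column 1 (O + Y ≡ P (mod 10), carry-in 0); try Y=2, so Y=2.
Step 2. [col 1: O + Y ≡ P (mod 10)] O=6 is one option consistent with column 1 (O + Y ≡ P (mod 10), carry-in 0) — take it. So O=6.
Step 3. [col 1: O + Y ≡ P (mod 10)] column 1: given O=6, Y=2, carry-in 0, and digits 2,6 already taken and all letters distinct, O+Y≡P (mod 10) forces P=8, so P=8.
Step 4. [col 2: W + R ≡ O (mod 10)] W=5 is one option consistent with column 2 (W + R ≡ O (mod 10), carry-in 0) — take it. So W=5.
Step 5. [col 2: W + R ≡ O (mod 10)] in column 2 we have W+R≡O with carry-in 0; given W=5, O=6 and digits 2,5,6,8 already taken and all letters distinct, that pins R to 1 ⇒ R=1.
Step 6. [col 3: Z + Z ≡ X (mod 10)] from column 3 (nothing yet, carry-in 0, digits 1,2,5,6,8 already taken and all letters distinct): Z must equal 7, so Z=7.
Step 7. [col 3: Z + Z ≡ X (mod 10)] column 3 reads Z+Z+carry(0)=X with Z=7; with digits 1,2,5,6,7,8 already taken and all letters distinct, the only value for X is 4 ⇒ X=4.
Step 8. [col 4: Y + O ≡ G (mod 10)] column 4 reads Y+O+carry(1)=G with Y=2, O=6; with digits 1,2,4,5,6,7,8 already taken and all letters distinct, the only value for G is 9 ⇒ G=9.
Step 9. [col 6: V + X ≡ Z (mod 10)] from column 6 (X=4, Z=7, carry-in 0, digits 1,2,4,5,6,7,8,9 already taken and all letters distinct): V must equal 3. So V=3.

Answer: G=9, O=6, P=8, R=1, V=3, W=5, X=4, Y=2, Z=7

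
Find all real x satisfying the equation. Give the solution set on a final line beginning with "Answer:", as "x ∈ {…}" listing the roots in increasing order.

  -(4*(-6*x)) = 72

Step 1. [-(4*(-6*x)) = 72] leading − — multiply by −1 ⇒ neg: 4*(-6*x) = -72.
Step 2. [4*(-6*x) = -72] 4·(inner) — divide through by 4 ⇒ div: -6*x = -18.
Step 3. [-6*x = -18] leading coefficient -6: divide by -6. So div: x = 3.

Answer: x ∈ {3}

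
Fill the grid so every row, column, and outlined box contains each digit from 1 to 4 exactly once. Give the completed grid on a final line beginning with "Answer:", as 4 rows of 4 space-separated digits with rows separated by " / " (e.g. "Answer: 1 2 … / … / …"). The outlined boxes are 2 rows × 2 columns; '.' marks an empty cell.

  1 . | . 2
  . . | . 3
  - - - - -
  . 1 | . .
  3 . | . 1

Step 1. [r1c3∈{4}] r1c3 has the single candidate 4. So r1c3=4.
Step 2. [r4c2∈{2,4}] r4c2 is the only open cell in row 4 admitting 4. So r4c2=4.
Step 3. [r3c1∈{2}] r3c1 has the single candidate 2 ⇒ r3c1=2.
Step 4. [r3c4∈{4}] r3c4's peers cover all but 4. So r3c4=4.
Step 5. [r4c3∈{2}] r4c3 has the single candidate 2. So r4c3=2.
Step 6. [r3c3∈{3}] nothing but 3 survives at r3c3, so r3c3=3.
Step 7. [r2c2∈{2}] nothing but 2 survives at r2c2. So r2c2=2.
Step 8. [r2c1∈{4}] only 4 remains possible at r2c1 ⇒ r2c1=4.
Step 9. [r2c3∈{1}] nothing but 1 survives at r2c3 ⇒ r2c3=1.
Step 10. [r1c2∈{3}] r1c2 is down to just 3, so r1c2=3.

Answer: 1 3 4 2 / 4 2 1 3 / 2 1 3 4 / 3 4 2 1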